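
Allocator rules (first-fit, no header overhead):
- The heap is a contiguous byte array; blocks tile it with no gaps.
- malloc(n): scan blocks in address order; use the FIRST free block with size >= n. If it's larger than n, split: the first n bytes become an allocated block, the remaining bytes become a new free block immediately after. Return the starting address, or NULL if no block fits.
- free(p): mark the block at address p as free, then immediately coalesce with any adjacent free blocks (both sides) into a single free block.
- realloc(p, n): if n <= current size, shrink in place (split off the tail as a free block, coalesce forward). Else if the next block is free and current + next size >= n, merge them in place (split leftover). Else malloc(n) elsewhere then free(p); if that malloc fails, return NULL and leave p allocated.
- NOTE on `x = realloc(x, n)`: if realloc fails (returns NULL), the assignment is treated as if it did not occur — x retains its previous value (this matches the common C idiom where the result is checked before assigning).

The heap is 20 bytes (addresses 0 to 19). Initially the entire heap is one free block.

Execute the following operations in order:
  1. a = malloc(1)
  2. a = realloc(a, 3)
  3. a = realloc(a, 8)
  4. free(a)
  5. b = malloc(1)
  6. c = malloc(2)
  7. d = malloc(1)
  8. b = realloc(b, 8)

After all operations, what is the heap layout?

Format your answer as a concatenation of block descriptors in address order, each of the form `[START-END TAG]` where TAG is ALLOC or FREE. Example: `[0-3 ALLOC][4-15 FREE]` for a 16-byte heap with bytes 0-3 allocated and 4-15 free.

Op 1: a = malloc(1) -> a = 0; heap: [0-0 ALLOC][1-19 FREE]
Op 2: a = realloc(a, 3) -> a = 0; heap: [0-2 ALLOC][3-19 FREE]
Op 3: a = realloc(a, 8) -> a = 0; heap: [0-7 ALLOC][8-19 FREE]
Op 4: free(a) -> (freed a); heap: [0-19 FREE]
Op 5: b = malloc(1) -> b = 0; heap: [0-0 ALLOC][1-19 FREE]
Op 6: c = malloc(2) -> c = 1; heap: [0-0 ALLOC][1-2 ALLOC][3-19 FREE]
Op 7: d = malloc(1) -> d = 3; heap: [0-0 ALLOC][1-2 ALLOC][3-3 ALLOC][4-19 FREE]
Op 8: b = realloc(b, 8) -> b = 4; heap: [0-0 FREE][1-2 ALLOC][3-3 ALLOC][4-11 ALLOC][12-19 FREE]

Answer: [0-0 FREE][1-2 ALLOC][3-3 ALLOC][4-11 ALLOC][12-19 FREE]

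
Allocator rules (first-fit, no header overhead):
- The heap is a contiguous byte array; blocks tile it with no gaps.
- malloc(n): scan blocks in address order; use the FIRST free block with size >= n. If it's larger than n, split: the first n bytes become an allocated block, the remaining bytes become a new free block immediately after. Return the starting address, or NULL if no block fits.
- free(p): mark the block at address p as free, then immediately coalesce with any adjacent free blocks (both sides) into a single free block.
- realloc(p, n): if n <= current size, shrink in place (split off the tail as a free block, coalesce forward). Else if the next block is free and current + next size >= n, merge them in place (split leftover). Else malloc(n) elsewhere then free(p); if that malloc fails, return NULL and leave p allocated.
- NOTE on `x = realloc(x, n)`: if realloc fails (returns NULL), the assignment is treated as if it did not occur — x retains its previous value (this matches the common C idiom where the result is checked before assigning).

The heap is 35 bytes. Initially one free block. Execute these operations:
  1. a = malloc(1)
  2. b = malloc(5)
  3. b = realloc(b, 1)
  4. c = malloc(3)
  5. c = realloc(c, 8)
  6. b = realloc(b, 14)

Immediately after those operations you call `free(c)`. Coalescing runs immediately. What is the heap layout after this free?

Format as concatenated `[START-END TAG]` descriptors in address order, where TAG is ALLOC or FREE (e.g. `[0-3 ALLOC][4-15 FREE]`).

Op 1: a = malloc(1) -> a = 0; heap: [0-0 ALLOC][1-34 FREE]
Op 2: b = malloc(5) -> b = 1; heap: [0-0 ALLOC][1-5 ALLOC][6-34 FREE]
Op 3: b = realloc(b, 1) -> b = 1; heap: [0-0 ALLOC][1-1 ALLOC][2-34 FREE]
Op 4: c = malloc(3) -> c = 2; heap: [0-0 ALLOC][1-1 ALLOC][2-4 ALLOC][5-34 FREE]
Op 5: c = realloc(c, 8) -> c = 2; heap: [0-0 ALLOC][1-1 ALLOC][2-9 ALLOC][10-34 FREE]
Op 6: b = realloc(b, 14) -> b = 10; heap: [0-0 ALLOC][1-1 FREE][2-9 ALLOC][10-23 ALLOC][24-34 FREE]
free(c): c = 2 -> block [2-9 ALLOC]; mark free, coalesce with adjacent free neighbors -> [0-0 ALLOC][1-9 FREE][10-23 ALLOC][24-34 FREE]

Answer: [0-0 ALLOC][1-9 FREE][10-23 ALLOC][24-34 FREE]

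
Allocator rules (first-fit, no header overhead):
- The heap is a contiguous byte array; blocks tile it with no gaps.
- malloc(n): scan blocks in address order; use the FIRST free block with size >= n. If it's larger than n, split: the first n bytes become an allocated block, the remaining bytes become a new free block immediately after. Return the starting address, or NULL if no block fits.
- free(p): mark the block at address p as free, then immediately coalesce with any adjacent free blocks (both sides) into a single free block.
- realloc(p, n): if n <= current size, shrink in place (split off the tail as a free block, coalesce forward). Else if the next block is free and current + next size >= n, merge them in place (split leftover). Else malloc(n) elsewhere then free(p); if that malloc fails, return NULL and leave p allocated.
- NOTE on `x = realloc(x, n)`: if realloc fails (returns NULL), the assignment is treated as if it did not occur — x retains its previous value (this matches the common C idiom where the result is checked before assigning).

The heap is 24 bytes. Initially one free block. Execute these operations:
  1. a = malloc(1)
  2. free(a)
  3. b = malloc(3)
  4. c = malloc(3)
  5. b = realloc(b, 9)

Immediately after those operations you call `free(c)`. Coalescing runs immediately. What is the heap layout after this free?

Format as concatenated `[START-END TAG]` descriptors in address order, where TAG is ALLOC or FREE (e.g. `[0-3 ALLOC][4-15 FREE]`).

Op 1: a = malloc(1) -> a = 0; heap: [0-0 ALLOC][1-23 FREE]
Op 2: free(a) -> (freed a); heap: [0-23 FREE]
Op 3: b = malloc(3) -> b = 0; heap: [0-2 ALLOC][3-23 FREE]
Op 4: c = malloc(3) -> c = 3; heap: [0-2 ALLOC][3-5 ALLOC][6-23 FREE]
Op 5: b = realloc(b, 9) -> b = 6; heap: [0-2 FREE][3-5 ALLOC][6-14 ALLOC][15-23 FREE]
free(c): c = 3 -> block [3-5 ALLOC]; mark free, coalesce with adjacent free neighbors -> [0-5 FREE][6-14 ALLOC][15-23 FREE]

Answer: [0-5 FREE][6-14 ALLOC][15-23 FREE]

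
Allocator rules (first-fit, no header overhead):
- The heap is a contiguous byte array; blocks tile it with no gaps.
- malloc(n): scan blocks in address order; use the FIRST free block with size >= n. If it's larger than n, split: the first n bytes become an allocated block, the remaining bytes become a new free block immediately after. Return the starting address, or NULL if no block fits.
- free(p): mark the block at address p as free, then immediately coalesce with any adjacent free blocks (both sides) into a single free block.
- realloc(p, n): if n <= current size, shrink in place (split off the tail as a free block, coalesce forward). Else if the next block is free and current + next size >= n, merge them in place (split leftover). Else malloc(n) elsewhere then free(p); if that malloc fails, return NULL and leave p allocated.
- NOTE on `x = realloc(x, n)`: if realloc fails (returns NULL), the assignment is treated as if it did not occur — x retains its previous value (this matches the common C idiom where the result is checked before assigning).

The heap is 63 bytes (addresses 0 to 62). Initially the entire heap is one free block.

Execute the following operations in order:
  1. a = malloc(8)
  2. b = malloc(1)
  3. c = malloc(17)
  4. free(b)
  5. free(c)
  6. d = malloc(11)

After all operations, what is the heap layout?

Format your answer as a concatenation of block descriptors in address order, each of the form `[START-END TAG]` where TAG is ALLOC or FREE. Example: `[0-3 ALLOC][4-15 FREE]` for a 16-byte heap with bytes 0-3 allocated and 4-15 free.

Op 1: a = malloc(8) -> a = 0; heap: [0-7 ALLOC][8-62 FREE]
Op 2: b = malloc(1) -> b = 8; heap: [0-7 ALLOC][8-8 ALLOC][9-62 FREE]
Op 3: c = malloc(17) -> c = 9; heap: [0-7 ALLOC][8-8 ALLOC][9-25 ALLOC][26-62 FREE]
Op 4: free(b) -> (freed b); heap: [0-7 ALLOC][8-8 FREE][9-25 ALLOC][26-62 FREE]
Op 5: free(c) -> (freed c); heap: [0-7 ALLOC][8-62 FREE]
Op 6: d = malloc(11) -> d = 8; heap: [0-7 ALLOC][8-18 ALLOC][19-62 FREE]

Answer: [0-7 ALLOC][8-18 ALLOC][19-62 FREE]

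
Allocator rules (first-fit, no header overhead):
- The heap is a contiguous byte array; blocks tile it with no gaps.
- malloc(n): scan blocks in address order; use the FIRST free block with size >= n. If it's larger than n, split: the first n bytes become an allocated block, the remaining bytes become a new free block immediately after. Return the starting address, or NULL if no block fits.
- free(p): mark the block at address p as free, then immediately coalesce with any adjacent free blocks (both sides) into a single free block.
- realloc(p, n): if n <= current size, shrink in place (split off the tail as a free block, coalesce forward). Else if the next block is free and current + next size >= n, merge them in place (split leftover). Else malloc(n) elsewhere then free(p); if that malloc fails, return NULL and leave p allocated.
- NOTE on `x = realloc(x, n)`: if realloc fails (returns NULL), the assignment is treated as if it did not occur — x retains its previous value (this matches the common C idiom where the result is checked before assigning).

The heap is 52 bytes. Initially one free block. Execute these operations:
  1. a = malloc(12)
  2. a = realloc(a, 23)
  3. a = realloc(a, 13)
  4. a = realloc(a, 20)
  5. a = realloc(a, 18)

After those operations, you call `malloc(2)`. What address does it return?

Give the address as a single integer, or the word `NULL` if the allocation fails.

Answer: 18

Derivation:
Op 1: a = malloc(12) -> a = 0; heap: [0-11 ALLOC][12-51 FREE]
Op 2: a = realloc(a, 23) -> a = 0; heap: [0-22 ALLOC][23-51 FREE]
Op 3: a = realloc(a, 13) -> a = 0; heap: [0-12 ALLOC][13-51 FREE]
Op 4: a = realloc(a, 20) -> a = 0; heap: [0-19 ALLOC][20-51 FREE]
Op 5: a = realloc(a, 18) -> a = 0; heap: [0-17 ALLOC][18-51 FREE]
malloc(2): first-fit scan over [0-17 ALLOC][18-51 FREE] -> 18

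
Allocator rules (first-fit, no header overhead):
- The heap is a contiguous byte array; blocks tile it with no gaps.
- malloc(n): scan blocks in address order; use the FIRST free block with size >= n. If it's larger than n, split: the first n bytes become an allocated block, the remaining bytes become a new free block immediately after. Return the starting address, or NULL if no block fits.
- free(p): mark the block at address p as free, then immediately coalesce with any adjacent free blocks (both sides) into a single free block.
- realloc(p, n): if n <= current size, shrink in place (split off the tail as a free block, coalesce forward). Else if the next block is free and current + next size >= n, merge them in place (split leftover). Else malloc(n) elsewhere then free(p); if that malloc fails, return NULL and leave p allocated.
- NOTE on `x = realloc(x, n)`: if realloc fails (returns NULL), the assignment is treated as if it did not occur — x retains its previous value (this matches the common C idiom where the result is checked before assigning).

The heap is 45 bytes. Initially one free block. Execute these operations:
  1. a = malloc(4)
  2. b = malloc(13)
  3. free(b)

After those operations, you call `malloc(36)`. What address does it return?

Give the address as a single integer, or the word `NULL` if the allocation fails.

Op 1: a = malloc(4) -> a = 0; heap: [0-3 ALLOC][4-44 FREE]
Op 2: b = malloc(13) -> b = 4; heap: [0-3 ALLOC][4-16 ALLOC][17-44 FREE]
Op 3: free(b) -> (freed b); heap: [0-3 ALLOC][4-44 FREE]
malloc(36): first-fit scan over [0-3 ALLOC][4-44 FREE] -> 4

Answer: 4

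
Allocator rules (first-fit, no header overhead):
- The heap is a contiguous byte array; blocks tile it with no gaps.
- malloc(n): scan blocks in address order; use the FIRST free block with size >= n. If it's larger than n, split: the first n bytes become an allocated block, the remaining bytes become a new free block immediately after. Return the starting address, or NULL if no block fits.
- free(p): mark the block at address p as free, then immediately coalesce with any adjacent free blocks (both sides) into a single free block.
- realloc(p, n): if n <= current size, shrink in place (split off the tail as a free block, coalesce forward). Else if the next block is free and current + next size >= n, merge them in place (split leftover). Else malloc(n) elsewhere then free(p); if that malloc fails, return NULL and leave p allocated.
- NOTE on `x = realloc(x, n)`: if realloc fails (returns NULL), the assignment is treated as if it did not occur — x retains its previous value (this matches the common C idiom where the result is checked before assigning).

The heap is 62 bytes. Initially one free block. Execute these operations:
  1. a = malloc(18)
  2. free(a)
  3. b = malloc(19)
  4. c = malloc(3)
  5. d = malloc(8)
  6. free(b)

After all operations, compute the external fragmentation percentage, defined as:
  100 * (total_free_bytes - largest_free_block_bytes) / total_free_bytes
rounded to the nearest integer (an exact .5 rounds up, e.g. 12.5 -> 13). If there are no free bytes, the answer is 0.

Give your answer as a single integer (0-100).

Answer: 37

Derivation:
Op 1: a = malloc(18) -> a = 0; heap: [0-17 ALLOC][18-61 FREE]
Op 2: free(a) -> (freed a); heap: [0-61 FREE]
Op 3: b = malloc(19) -> b = 0; heap: [0-18 ALLOC][19-61 FREE]
Op 4: c = malloc(3) -> c = 19; heap: [0-18 ALLOC][19-21 ALLOC][22-61 FREE]
Op 5: d = malloc(8) -> d = 22; heap: [0-18 ALLOC][19-21 ALLOC][22-29 ALLOC][30-61 FREE]
Op 6: free(b) -> (freed b); heap: [0-18 FREE][19-21 ALLOC][22-29 ALLOC][30-61 FREE]
Free blocks: [19 32] total_free=51 largest=32 -> 100*(51-32)/51 = 1900/51 ≈ 37.255 -> rounds to 37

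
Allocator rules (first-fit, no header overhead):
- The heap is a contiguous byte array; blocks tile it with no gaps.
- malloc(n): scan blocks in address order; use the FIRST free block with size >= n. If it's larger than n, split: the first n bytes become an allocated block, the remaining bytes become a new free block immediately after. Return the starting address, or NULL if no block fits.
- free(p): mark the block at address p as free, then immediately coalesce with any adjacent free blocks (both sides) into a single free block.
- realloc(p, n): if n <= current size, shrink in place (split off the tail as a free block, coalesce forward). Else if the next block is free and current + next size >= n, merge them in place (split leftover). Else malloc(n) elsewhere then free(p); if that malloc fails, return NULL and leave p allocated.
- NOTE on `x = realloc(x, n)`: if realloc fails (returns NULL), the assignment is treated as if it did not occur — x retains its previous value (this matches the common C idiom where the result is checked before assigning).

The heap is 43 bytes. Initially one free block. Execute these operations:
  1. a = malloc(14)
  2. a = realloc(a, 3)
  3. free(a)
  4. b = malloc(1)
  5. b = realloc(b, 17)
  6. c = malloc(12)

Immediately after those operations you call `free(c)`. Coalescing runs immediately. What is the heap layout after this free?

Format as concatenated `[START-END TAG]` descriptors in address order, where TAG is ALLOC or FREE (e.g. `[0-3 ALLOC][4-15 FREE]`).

Op 1: a = malloc(14) -> a = 0; heap: [0-13 ALLOC][14-42 FREE]
Op 2: a = realloc(a, 3) -> a = 0; heap: [0-2 ALLOC][3-42 FREE]
Op 3: free(a) -> (freed a); heap: [0-42 FREE]
Op 4: b = malloc(1) -> b = 0; heap: [0-0 ALLOC][1-42 FREE]
Op 5: b = realloc(b, 17) -> b = 0; heap: [0-16 ALLOC][17-42 FREE]
Op 6: c = malloc(12) -> c = 17; heap: [0-16 ALLOC][17-28 ALLOC][29-42 FREE]
free(c): c = 17 -> block [17-28 ALLOC]; mark free, coalesce with adjacent free neighbors -> [0-16 ALLOC][17-42 FREE]

Answer: [0-16 ALLOC][17-42 FREE]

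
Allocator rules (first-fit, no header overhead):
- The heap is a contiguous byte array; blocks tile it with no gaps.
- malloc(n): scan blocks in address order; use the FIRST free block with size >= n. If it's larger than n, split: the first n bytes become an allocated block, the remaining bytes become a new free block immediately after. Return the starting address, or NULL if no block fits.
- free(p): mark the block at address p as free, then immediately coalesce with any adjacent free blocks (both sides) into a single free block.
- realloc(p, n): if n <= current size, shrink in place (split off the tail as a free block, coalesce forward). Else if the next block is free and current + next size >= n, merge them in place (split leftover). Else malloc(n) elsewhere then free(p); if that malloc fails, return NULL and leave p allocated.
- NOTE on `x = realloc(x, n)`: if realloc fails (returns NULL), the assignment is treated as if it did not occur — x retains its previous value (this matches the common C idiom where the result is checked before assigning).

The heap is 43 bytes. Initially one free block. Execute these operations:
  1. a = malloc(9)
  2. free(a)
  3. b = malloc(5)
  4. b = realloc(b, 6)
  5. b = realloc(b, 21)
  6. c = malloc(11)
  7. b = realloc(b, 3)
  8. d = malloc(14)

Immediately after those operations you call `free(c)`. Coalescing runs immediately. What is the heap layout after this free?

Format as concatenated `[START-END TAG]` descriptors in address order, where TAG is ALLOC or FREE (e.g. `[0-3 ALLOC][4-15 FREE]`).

Op 1: a = malloc(9) -> a = 0; heap: [0-8 ALLOC][9-42 FREE]
Op 2: free(a) -> (freed a); heap: [0-42 FREE]
Op 3: b = malloc(5) -> b = 0; heap: [0-4 ALLOC][5-42 FREE]
Op 4: b = realloc(b, 6) -> b = 0; heap: [0-5 ALLOC][6-42 FREE]
Op 5: b = realloc(b, 21) -> b = 0; heap: [0-20 ALLOC][21-42 FREE]
Op 6: c = malloc(11) -> c = 21; heap: [0-20 ALLOC][21-31 ALLOC][32-42 FREE]
Op 7: b = realloc(b, 3) -> b = 0; heap: [0-2 ALLOC][3-20 FREE][21-31 ALLOC][32-42 FREE]
Op 8: d = malloc(14) -> d = 3; heap: [0-2 ALLOC][3-16 ALLOC][17-20 FREE][21-31 ALLOC][32-42 FREE]
free(c): c = 21 -> block [21-31 ALLOC]; mark free, coalesce with adjacent free neighbors -> [0-2 ALLOC][3-16 ALLOC][17-42 FREE]

Answer: [0-2 ALLOC][3-16 ALLOC][17-42 FREE]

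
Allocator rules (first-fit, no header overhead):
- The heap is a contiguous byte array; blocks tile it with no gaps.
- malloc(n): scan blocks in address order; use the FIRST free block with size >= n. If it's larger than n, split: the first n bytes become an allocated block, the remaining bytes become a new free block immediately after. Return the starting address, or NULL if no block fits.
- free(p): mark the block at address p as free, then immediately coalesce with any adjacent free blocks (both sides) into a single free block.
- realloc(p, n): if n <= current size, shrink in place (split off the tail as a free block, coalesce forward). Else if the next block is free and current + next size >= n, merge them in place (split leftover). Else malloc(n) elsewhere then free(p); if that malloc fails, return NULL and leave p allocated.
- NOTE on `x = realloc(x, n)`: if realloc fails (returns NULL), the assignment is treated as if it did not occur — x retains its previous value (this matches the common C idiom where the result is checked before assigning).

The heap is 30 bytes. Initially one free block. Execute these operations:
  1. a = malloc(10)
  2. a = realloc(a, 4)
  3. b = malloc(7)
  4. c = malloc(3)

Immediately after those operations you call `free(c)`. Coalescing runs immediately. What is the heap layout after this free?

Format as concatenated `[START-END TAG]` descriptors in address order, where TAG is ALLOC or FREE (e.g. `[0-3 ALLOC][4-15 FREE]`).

Op 1: a = malloc(10) -> a = 0; heap: [0-9 ALLOC][10-29 FREE]
Op 2: a = realloc(a, 4) -> a = 0; heap: [0-3 ALLOC][4-29 FREE]
Op 3: b = malloc(7) -> b = 4; heap: [0-3 ALLOC][4-10 ALLOC][11-29 FREE]
Op 4: c = malloc(3) -> c = 11; heap: [0-3 ALLOC][4-10 ALLOC][11-13 ALLOC][14-29 FREE]
free(c): c = 11 -> block [11-13 ALLOC]; mark free, coalesce with adjacent free neighbors -> [0-3 ALLOC][4-10 ALLOC][11-29 FREE]

Answer: [0-3 ALLOC][4-10 ALLOC][11-29 FREE]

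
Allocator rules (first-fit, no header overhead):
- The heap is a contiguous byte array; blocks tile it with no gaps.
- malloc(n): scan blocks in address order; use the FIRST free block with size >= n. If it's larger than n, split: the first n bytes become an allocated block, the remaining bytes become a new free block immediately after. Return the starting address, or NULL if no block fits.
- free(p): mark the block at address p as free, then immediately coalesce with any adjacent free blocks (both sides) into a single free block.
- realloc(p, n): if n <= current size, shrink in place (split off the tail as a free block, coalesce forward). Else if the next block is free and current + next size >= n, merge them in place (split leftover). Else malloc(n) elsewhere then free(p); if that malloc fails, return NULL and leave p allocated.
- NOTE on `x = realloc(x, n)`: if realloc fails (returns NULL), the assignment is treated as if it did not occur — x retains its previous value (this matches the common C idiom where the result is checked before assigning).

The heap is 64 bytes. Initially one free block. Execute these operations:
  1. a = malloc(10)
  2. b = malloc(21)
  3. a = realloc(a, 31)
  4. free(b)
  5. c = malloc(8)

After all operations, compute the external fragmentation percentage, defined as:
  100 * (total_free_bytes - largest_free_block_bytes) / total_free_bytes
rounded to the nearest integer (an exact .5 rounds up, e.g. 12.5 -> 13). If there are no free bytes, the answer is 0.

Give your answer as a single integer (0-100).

Op 1: a = malloc(10) -> a = 0; heap: [0-9 ALLOC][10-63 FREE]
Op 2: b = malloc(21) -> b = 10; heap: [0-9 ALLOC][10-30 ALLOC][31-63 FREE]
Op 3: a = realloc(a, 31) -> a = 31; heap: [0-9 FREE][10-30 ALLOC][31-61 ALLOC][62-63 FREE]
Op 4: free(b) -> (freed b); heap: [0-30 FREE][31-61 ALLOC][62-63 FREE]
Op 5: c = malloc(8) -> c = 0; heap: [0-7 ALLOC][8-30 FREE][31-61 ALLOC][62-63 FREE]
Free blocks: [23 2] total_free=25 largest=23 -> 100*(25-23)/25 = 200/25 = 8

Answer: 8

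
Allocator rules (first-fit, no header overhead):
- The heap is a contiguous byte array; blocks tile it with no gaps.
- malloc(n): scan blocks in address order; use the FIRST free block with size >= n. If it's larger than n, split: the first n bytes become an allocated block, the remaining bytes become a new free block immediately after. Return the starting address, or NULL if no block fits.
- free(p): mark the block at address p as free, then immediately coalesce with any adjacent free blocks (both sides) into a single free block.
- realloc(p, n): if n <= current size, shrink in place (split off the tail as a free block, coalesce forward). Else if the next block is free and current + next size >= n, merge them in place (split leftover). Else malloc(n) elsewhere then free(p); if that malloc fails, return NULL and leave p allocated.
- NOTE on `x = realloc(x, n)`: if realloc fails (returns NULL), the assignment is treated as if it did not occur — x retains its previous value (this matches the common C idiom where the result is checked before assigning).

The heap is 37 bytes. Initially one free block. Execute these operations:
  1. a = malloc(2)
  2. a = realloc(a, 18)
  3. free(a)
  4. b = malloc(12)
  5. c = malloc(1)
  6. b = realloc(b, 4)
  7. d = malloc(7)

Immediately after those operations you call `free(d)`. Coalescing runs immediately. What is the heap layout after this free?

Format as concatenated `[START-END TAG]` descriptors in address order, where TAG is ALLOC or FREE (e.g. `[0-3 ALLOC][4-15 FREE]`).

Answer: [0-3 ALLOC][4-11 FREE][12-12 ALLOC][13-36 FREE]

Derivation:
Op 1: a = malloc(2) -> a = 0; heap: [0-1 ALLOC][2-36 FREE]
Op 2: a = realloc(a, 18) -> a = 0; heap: [0-17 ALLOC][18-36 FREE]
Op 3: free(a) -> (freed a); heap: [0-36 FREE]
Op 4: b = malloc(12) -> b = 0; heap: [0-11 ALLOC][12-36 FREE]
Op 5: c = malloc(1) -> c = 12; heap: [0-11 ALLOC][12-12 ALLOC][13-36 FREE]
Op 6: b = realloc(b, 4) -> b = 0; heap: [0-3 ALLOC][4-11 FREE][12-12 ALLOC][13-36 FREE]
Op 7: d = malloc(7) -> d = 4; heap: [0-3 ALLOC][4-10 ALLOC][11-11 FREE][12-12 ALLOC][13-36 FREE]
free(d): d = 4 -> block [4-10 ALLOC]; mark free, coalesce with adjacent free neighbors -> [0-3 ALLOC][4-11 FREE][12-12 ALLOC][13-36 FREE]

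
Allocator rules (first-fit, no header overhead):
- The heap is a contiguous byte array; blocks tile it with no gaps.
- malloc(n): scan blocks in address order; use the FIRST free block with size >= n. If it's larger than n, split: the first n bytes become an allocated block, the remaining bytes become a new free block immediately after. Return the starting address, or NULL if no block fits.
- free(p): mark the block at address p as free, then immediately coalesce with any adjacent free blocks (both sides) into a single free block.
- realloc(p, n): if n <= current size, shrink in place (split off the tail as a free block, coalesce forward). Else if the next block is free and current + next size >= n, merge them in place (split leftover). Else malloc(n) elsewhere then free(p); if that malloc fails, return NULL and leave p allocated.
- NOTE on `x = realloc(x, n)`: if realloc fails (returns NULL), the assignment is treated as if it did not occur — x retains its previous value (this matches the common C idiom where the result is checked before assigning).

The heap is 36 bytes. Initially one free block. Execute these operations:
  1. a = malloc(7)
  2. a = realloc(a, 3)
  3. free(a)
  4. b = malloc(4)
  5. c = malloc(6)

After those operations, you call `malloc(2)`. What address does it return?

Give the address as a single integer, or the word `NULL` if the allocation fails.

Answer: 10

Derivation:
Op 1: a = malloc(7) -> a = 0; heap: [0-6 ALLOC][7-35 FREE]
Op 2: a = realloc(a, 3) -> a = 0; heap: [0-2 ALLOC][3-35 FREE]
Op 3: free(a) -> (freed a); heap: [0-35 FREE]
Op 4: b = malloc(4) -> b = 0; heap: [0-3 ALLOC][4-35 FREE]
Op 5: c = malloc(6) -> c = 4; heap: [0-3 ALLOC][4-9 ALLOC][10-35 FREE]
malloc(2): first-fit scan over [0-3 ALLOC][4-9 ALLOC][10-35 FREE] -> 10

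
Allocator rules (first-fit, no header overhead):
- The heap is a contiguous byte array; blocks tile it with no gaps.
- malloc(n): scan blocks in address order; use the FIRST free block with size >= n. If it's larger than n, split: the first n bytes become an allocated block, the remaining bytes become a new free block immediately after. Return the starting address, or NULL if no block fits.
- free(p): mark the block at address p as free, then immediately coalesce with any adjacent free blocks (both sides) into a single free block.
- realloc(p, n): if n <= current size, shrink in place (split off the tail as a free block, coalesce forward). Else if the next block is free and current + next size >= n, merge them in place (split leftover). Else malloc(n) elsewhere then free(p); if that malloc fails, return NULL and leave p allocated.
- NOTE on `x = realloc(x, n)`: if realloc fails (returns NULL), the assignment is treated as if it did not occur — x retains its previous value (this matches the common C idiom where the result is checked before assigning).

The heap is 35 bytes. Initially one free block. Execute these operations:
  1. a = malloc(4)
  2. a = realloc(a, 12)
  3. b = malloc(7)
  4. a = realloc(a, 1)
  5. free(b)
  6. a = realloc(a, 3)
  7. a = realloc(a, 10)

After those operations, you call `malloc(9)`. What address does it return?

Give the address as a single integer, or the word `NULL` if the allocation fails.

Op 1: a = malloc(4) -> a = 0; heap: [0-3 ALLOC][4-34 FREE]
Op 2: a = realloc(a, 12) -> a = 0; heap: [0-11 ALLOC][12-34 FREE]
Op 3: b = malloc(7) -> b = 12; heap: [0-11 ALLOC][12-18 ALLOC][19-34 FREE]
Op 4: a = realloc(a, 1) -> a = 0; heap: [0-0 ALLOC][1-11 FREE][12-18 ALLOC][19-34 FREE]
Op 5: free(b) -> (freed b); heap: [0-0 ALLOC][1-34 FREE]
Op 6: a = realloc(a, 3) -> a = 0; heap: [0-2 ALLOC][3-34 FREE]
Op 7: a = realloc(a, 10) -> a = 0; heap: [0-9 ALLOC][10-34 FREE]
malloc(9): first-fit scan over [0-9 ALLOC][10-34 FREE] -> 10

Answer: 10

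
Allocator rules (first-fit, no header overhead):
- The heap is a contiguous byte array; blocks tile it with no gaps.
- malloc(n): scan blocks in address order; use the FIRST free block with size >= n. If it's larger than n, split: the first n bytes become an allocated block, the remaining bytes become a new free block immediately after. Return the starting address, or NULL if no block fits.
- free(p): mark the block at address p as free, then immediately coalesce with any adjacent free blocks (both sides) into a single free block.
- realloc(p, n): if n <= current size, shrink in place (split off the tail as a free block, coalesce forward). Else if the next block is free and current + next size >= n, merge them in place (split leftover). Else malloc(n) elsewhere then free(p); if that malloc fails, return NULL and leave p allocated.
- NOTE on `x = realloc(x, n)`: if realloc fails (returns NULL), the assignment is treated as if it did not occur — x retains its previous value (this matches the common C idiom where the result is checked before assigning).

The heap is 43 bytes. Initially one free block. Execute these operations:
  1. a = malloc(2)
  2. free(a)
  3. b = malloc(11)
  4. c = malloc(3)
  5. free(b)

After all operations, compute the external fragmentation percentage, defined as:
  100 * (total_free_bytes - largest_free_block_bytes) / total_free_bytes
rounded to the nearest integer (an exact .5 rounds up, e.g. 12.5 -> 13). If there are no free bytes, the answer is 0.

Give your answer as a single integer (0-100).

Answer: 28

Derivation:
Op 1: a = malloc(2) -> a = 0; heap: [0-1 ALLOC][2-42 FREE]
Op 2: free(a) -> (freed a); heap: [0-42 FREE]
Op 3: b = malloc(11) -> b = 0; heap: [0-10 ALLOC][11-42 FREE]
Op 4: c = malloc(3) -> c = 11; heap: [0-10 ALLOC][11-13 ALLOC][14-42 FREE]
Op 5: free(b) -> (freed b); heap: [0-10 FREE][11-13 ALLOC][14-42 FREE]
Free blocks: [11 29] total_free=40 largest=29 -> 100*(40-29)/40 = 1100/40 = 27.5 -> rounds to 28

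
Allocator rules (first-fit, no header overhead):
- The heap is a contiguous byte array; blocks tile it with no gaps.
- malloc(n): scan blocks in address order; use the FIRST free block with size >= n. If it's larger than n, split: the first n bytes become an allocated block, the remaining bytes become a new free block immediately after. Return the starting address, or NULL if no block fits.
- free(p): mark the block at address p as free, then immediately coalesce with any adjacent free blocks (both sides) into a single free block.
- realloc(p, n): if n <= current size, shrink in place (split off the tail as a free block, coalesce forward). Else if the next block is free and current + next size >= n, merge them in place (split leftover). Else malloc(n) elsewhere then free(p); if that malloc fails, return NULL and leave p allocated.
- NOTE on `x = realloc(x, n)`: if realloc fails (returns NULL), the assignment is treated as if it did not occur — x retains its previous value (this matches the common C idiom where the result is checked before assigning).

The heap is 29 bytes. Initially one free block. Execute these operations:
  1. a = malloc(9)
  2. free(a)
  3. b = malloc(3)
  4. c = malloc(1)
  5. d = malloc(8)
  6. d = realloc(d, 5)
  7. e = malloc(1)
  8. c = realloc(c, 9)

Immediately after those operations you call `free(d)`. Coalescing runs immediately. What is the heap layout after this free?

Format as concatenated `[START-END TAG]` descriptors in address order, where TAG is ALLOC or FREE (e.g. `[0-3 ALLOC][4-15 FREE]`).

Answer: [0-2 ALLOC][3-8 FREE][9-9 ALLOC][10-18 ALLOC][19-28 FREE]

Derivation:
Op 1: a = malloc(9) -> a = 0; heap: [0-8 ALLOC][9-28 FREE]
Op 2: free(a) -> (freed a); heap: [0-28 FREE]
Op 3: b = malloc(3) -> b = 0; heap: [0-2 ALLOC][3-28 FREE]
Op 4: c = malloc(1) -> c = 3; heap: [0-2 ALLOC][3-3 ALLOC][4-28 FREE]
Op 5: d = malloc(8) -> d = 4; heap: [0-2 ALLOC][3-3 ALLOC][4-11 ALLOC][12-28 FREE]
Op 6: d = realloc(d, 5) -> d = 4; heap: [0-2 ALLOC][3-3 ALLOC][4-8 ALLOC][9-28 FREE]
Op 7: e = malloc(1) -> e = 9; heap: [0-2 ALLOC][3-3 ALLOC][4-8 ALLOC][9-9 ALLOC][10-28 FREE]
Op 8: c = realloc(c, 9) -> c = 10; heap: [0-2 ALLOC][3-3 FREE][4-8 ALLOC][9-9 ALLOC][10-18 ALLOC][19-28 FREE]
free(d): d = 4 -> block [4-8 ALLOC]; mark free, coalesce with adjacent free neighbors -> [0-2 ALLOC][3-8 FREE][9-9 ALLOC][10-18 ALLOC][19-28 FREE]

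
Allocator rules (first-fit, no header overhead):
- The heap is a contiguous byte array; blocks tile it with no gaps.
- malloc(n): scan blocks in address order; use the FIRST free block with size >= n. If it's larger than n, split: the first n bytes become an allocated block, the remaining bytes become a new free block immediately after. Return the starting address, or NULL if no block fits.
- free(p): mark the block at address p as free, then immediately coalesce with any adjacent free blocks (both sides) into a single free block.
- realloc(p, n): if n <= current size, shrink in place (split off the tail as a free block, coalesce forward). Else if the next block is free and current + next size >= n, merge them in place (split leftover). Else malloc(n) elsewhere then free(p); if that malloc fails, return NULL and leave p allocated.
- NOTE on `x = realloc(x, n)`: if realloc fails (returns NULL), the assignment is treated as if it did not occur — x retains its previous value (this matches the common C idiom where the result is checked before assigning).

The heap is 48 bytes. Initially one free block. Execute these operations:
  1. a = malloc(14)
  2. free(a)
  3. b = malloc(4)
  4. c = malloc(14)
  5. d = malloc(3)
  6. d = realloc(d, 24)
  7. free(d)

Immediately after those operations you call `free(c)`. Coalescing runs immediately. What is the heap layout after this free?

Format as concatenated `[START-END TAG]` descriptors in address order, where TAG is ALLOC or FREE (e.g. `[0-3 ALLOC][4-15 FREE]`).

Op 1: a = malloc(14) -> a = 0; heap: [0-13 ALLOC][14-47 FREE]
Op 2: free(a) -> (freed a); heap: [0-47 FREE]
Op 3: b = malloc(4) -> b = 0; heap: [0-3 ALLOC][4-47 FREE]
Op 4: c = malloc(14) -> c = 4; heap: [0-3 ALLOC][4-17 ALLOC][18-47 FREE]
Op 5: d = malloc(3) -> d = 18; heap: [0-3 ALLOC][4-17 ALLOC][18-20 ALLOC][21-47 FREE]
Op 6: d = realloc(d, 24) -> d = 18; heap: [0-3 ALLOC][4-17 ALLOC][18-41 ALLOC][42-47 FREE]
Op 7: free(d) -> (freed d); heap: [0-3 ALLOC][4-17 ALLOC][18-47 FREE]
free(c): c = 4 -> block [4-17 ALLOC]; mark free, coalesce with adjacent free neighbors -> [0-3 ALLOC][4-47 FREE]

Answer: [0-3 ALLOC][4-47 FREE]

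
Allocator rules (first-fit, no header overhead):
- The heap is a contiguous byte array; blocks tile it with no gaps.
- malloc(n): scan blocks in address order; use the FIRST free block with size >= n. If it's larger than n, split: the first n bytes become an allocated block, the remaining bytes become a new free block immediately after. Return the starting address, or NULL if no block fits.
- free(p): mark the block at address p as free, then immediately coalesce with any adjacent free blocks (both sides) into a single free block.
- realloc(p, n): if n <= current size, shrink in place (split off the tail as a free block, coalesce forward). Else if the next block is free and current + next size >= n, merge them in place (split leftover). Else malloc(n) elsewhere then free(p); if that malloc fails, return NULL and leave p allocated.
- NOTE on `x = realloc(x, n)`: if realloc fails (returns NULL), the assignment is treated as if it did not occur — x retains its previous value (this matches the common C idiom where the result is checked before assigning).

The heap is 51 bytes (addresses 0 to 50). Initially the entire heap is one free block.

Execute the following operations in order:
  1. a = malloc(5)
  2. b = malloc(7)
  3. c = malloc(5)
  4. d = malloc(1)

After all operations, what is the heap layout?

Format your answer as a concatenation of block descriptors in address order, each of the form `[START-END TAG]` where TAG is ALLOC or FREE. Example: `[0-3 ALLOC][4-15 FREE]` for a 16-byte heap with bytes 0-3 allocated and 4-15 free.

Answer: [0-4 ALLOC][5-11 ALLOC][12-16 ALLOC][17-17 ALLOC][18-50 FREE]

Derivation:
Op 1: a = malloc(5) -> a = 0; heap: [0-4 ALLOC][5-50 FREE]
Op 2: b = malloc(7) -> b = 5; heap: [0-4 ALLOC][5-11 ALLOC][12-50 FREE]
Op 3: c = malloc(5) -> c = 12; heap: [0-4 ALLOC][5-11 ALLOC][12-16 ALLOC][17-50 FREE]
Op 4: d = malloc(1) -> d = 17; heap: [0-4 ALLOC][5-11 ALLOC][12-16 ALLOC][17-17 ALLOC][18-50 FREE]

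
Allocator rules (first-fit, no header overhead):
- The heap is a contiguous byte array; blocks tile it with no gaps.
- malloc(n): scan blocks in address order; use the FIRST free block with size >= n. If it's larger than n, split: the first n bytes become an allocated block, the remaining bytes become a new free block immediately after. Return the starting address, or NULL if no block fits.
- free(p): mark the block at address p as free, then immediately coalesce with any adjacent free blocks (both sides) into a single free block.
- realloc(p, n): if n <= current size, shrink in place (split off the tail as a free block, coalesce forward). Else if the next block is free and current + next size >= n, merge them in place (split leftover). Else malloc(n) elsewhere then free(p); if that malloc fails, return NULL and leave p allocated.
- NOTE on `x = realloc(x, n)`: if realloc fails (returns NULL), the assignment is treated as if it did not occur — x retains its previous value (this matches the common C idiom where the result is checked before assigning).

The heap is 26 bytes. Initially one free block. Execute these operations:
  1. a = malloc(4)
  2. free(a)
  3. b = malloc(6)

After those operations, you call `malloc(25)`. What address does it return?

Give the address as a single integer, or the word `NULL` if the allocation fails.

Answer: NULL

Derivation:
Op 1: a = malloc(4) -> a = 0; heap: [0-3 ALLOC][4-25 FREE]
Op 2: free(a) -> (freed a); heap: [0-25 FREE]
Op 3: b = malloc(6) -> b = 0; heap: [0-5 ALLOC][6-25 FREE]
malloc(25): first-fit scan over [0-5 ALLOC][6-25 FREE] -> NULL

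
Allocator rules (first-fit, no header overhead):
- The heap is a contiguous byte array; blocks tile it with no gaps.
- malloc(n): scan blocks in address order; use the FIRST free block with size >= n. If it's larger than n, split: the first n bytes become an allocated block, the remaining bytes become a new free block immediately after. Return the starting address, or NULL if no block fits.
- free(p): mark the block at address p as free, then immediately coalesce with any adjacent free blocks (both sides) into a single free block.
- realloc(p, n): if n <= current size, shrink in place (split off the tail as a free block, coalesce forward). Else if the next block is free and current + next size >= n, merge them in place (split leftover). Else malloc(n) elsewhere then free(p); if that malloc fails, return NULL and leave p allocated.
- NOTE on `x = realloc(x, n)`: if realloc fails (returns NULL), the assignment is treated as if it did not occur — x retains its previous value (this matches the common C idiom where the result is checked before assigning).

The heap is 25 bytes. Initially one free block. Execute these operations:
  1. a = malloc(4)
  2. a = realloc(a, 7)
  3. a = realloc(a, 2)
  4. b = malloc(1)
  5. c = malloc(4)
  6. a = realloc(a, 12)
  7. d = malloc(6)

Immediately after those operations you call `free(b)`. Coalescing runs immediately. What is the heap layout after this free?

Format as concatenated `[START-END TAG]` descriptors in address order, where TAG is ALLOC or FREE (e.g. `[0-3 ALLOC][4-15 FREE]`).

Op 1: a = malloc(4) -> a = 0; heap: [0-3 ALLOC][4-24 FREE]
Op 2: a = realloc(a, 7) -> a = 0; heap: [0-6 ALLOC][7-24 FREE]
Op 3: a = realloc(a, 2) -> a = 0; heap: [0-1 ALLOC][2-24 FREE]
Op 4: b = malloc(1) -> b = 2; heap: [0-1 ALLOC][2-2 ALLOC][3-24 FREE]
Op 5: c = malloc(4) -> c = 3; heap: [0-1 ALLOC][2-2 ALLOC][3-6 ALLOC][7-24 FREE]
Op 6: a = realloc(a, 12) -> a = 7; heap: [0-1 FREE][2-2 ALLOC][3-6 ALLOC][7-18 ALLOC][19-24 FREE]
Op 7: d = malloc(6) -> d = 19; heap: [0-1 FREE][2-2 ALLOC][3-6 ALLOC][7-18 ALLOC][19-24 ALLOC]
free(b): b = 2 -> block [2-2 ALLOC]; mark free, coalesce with adjacent free neighbors -> [0-2 FREE][3-6 ALLOC][7-18 ALLOC][19-24 ALLOC]

Answer: [0-2 FREE][3-6 ALLOC][7-18 ALLOC][19-24 ALLOC]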